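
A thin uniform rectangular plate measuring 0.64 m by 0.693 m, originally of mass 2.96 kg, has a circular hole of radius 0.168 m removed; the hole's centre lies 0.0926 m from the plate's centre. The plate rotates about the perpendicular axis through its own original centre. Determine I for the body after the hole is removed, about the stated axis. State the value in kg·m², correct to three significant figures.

0.206

Unpierced body about its centre: I₀ = (1/12)M(a²+b²) = (1/12)(2.96)[(0.64)² + (0.693)²] = 0.2195 kg·m².
The removed disk has mass m = M·πr²/(ab) = (2.96)·π(0.168)²/(0.64·0.693) = 0.59176 kg (same uniform areal density).
Its moment of inertia about the rotation axis (parallel-axis theorem): I_hole = (1/2)mr² + md² = (1/2)(0.59176)(0.168)² + (0.59176)(0.0926)² = 0.013425 kg·m².
Treating the hole as negative mass, I = I₀ − I_hole = 0.2195 − 0.013425 = 0.20607 kg·m².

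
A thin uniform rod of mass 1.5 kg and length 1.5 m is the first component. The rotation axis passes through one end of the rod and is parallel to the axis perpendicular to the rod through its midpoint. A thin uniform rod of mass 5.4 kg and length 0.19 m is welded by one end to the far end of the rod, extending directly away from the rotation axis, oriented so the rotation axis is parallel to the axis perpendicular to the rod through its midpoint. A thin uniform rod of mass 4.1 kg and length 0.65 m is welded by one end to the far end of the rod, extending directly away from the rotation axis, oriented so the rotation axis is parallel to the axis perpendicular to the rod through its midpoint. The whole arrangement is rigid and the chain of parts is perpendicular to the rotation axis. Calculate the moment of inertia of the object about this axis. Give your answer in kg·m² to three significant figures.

31.7

Thin rod: I_cm = (1/12)ML² = (1/12)(1.5)(1.5)² = 0.28125 kg·m²; centre at d = 0.75 m, so the parallel axis theorem gives I = 0.28125 + (1.5)(0.75)² = 1.125 kg·m².
Thin rod: I_cm = (1/12)ML² = (1/12)(5.4)(0.19)² = 0.016245 kg·m²; centre at d = 0.75 + 0.75 + 0.095 = 1.595 m, so the parallel axis theorem gives I = 0.016245 + (5.4)(1.595)² = 13.754 kg·m².
Thin rod: I_cm = (1/12)ML² = (1/12)(4.1)(0.65)² = 0.14435 kg·m²; centre at d = 0.75 + 0.75 + 0.095 + 0.095 + 0.325 = 2.015 m, so the parallel axis theorem gives I = 0.14435 + (4.1)(2.015)² = 16.791 kg·m².
Total I = 1.125 + 13.754 + 16.791 = 31.67 kg·m².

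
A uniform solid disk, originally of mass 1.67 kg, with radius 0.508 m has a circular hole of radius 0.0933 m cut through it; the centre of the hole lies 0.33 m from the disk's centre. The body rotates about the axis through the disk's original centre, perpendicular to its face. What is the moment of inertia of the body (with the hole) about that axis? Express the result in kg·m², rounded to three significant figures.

0.209

Unpierced body about its centre: I₀ = (1/2)MR² = (1/2)(1.67)(0.508)² = 0.21548 kg·m².
The removed disk has mass m = M·(r/R)² = (1.67)(0.0933/0.508)² = 0.056332 kg (same uniform areal density).
Its moment of inertia about the rotation axis (parallel-axis theorem): I_hole = (1/2)mr² + md² = (1/2)(0.056332)(0.0933)² + (0.056332)(0.33)² = 0.0063797 kg·m².
Treating the hole as negative mass, I = I₀ − I_hole = 0.21548 − 0.0063797 = 0.2091 kg·m².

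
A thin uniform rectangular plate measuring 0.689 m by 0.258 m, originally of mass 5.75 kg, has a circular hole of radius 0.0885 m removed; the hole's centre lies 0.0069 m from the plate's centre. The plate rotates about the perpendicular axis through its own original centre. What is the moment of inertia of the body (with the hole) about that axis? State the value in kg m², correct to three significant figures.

Unpierced body about its centre: I₀ = (1/12)M(a²+b²) = (1/12)(5.75)[(0.689)² + (0.258)²] = 0.25937 kg m².
The removed disk has mass m = M·πr²/(ab) = (5.75)·π(0.0885)²/(0.689·0.258) = 0.79591 kg (same uniform areal density).
Its moment of inertia about the rotation axis (parallel-axis theorem): I_hole = (1/2)mr² + md² = (1/2)(0.79591)(0.0885)² + (0.79591)(0.0069)² = 0.0031548 kg m².
Treating the hole as negative mass, I = I₀ − I_hole = 0.25937 − 0.0031548 = 0.25621 kg m².

0.256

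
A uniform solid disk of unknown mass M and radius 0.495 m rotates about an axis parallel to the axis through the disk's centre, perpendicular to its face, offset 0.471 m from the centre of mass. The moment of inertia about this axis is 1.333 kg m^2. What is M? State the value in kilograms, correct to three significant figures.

3.87

I = I_cm + Md² = (1/2)MR² + Md² = M·[0.5·(0.495)² + (0.471)²] = M·0.34435.
So M = 1.333 / 0.34435 = 3.871 kg.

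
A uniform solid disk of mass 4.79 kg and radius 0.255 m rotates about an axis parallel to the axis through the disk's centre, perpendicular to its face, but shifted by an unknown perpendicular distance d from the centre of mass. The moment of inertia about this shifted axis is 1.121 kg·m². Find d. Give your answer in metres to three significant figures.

About the centre-of-mass axis, I_cm = (1/2)MR² = (1/2)(4.79)(0.255)² = 0.15573 kg·m².
Parallel axis theorem: I = I_cm + Md², so Md² = 1.121 − 0.15573 = 0.96527 kg·m².
d = √(0.96527 / 4.79) = 0.44891 m.

0.449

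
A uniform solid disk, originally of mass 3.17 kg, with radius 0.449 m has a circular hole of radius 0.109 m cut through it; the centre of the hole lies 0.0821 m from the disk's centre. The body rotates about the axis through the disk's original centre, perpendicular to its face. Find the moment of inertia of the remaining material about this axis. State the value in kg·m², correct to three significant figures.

Unpierced body about its centre: I₀ = (1/2)MR² = (1/2)(3.17)(0.449)² = 0.31954 kg·m².
The removed disk has mass m = M·(r/R)² = (3.17)(0.109/0.449)² = 0.18682 kg (same uniform areal density).
Its moment of inertia about the rotation axis (parallel-axis theorem): I_hole = (1/2)mr² + md² = (1/2)(0.18682)(0.109)² + (0.18682)(0.0821)² = 0.002369 kg·m².
Treating the hole as negative mass, I = I₀ − I_hole = 0.31954 − 0.002369 = 0.31717 kg·m².

0.317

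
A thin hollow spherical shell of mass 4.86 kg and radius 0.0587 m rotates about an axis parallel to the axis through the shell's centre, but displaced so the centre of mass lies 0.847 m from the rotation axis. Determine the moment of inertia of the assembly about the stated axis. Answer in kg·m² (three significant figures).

3.50

I_cm = (2/3)MR² = (2/3)(4.86)(0.0587)² = 0.011164 kg·m²; centre at d = 0.847 m, so the parallel axis theorem gives I = 0.011164 + (4.86)(0.847)² = 3.4978 kg·m².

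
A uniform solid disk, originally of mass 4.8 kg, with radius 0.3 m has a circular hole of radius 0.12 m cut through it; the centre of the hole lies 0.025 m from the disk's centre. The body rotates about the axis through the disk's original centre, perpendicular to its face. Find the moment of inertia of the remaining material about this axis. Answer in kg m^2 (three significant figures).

0.210

Unpierced body about its centre: I₀ = (1/2)MR² = (1/2)(4.8)(0.3)² = 0.216 kg m^2.
The removed disk has mass m = M·(r/R)² = (4.8)(0.12/0.3)² = 0.768 kg (same uniform areal density).
Its moment of inertia about the rotation axis (parallel-axis theorem): I_hole = (1/2)mr² + md² = (1/2)(0.768)(0.12)² + (0.768)(0.025)² = 0.0060096 kg m^2.
Treating the hole as negative mass, I = I₀ − I_hole = 0.216 − 0.0060096 = 0.20999 kg m^2.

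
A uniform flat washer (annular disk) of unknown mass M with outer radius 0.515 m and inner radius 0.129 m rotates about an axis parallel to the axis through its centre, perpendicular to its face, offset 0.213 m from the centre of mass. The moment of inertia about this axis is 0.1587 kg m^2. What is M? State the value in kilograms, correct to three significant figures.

I = I_cm + Md² = (1/2)M(R²+r²) + Md² = M·[0.5·[(0.515)² + (0.129)²] + (0.213)²] = M·0.1863.
So M = 0.1587 / 0.1863 = 0.85184 kg.

0.852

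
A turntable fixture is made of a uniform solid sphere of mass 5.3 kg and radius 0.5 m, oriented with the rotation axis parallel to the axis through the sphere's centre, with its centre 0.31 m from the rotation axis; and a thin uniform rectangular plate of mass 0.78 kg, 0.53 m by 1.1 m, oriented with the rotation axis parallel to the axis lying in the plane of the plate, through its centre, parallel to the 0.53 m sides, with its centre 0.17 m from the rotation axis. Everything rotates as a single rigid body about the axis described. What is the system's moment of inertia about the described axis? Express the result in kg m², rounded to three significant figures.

Solid sphere: I_cm = (2/5)MR² = (2/5)(5.3)(0.5)² = 0.53 kg m²; centre at d = 0.31 m, so the parallel axis theorem gives I = 0.53 + (5.3)(0.31)² = 1.0393 kg m².
Rectangular plate: I_cm = (1/12)Mb² = (1/12)(0.78)(1.1)² = 0.07865 kg m²; centre at d = 0.17 m, so the parallel axis theorem gives I = 0.07865 + (0.78)(0.17)² = 0.10119 kg m².
Total I = 1.0393 + 0.10119 = 1.1405 kg m².

1.14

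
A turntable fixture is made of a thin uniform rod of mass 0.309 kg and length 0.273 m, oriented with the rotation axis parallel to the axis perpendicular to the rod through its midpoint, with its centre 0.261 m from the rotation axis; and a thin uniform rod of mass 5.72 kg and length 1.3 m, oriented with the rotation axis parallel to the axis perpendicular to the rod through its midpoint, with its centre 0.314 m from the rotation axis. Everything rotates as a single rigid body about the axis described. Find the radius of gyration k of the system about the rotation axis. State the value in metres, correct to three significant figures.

0.481

Thin rod: I_cm = (1/12)ML² = (1/12)(0.309)(0.273)² = 0.0019191 kg m^2; centre at d = 0.261 m, so the parallel axis theorem gives I = 0.0019191 + (0.309)(0.261)² = 0.022969 kg m^2.
Thin rod: I_cm = (1/12)ML² = (1/12)(5.72)(1.3)² = 0.80557 kg m^2; centre at d = 0.314 m, so the parallel axis theorem gives I = 0.80557 + (5.72)(0.314)² = 1.3695 kg m^2.
Total I = 1.3925 kg m^2; total mass M = 6.029 kg.
k = √(I/M) = √(1.3925/6.029) = 0.48059 m.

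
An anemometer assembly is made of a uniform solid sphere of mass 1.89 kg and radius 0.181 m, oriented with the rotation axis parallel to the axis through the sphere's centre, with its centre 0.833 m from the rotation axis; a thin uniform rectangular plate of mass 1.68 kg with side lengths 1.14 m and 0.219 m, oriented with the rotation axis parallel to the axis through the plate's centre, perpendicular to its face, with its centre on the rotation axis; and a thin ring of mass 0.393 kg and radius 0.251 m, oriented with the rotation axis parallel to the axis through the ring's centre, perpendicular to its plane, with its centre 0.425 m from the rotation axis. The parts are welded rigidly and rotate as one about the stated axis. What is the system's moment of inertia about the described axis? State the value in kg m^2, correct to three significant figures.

1.62

Solid sphere: I_cm = (2/5)MR² = (2/5)(1.89)(0.181)² = 0.024767 kg m^2; centre at d = 0.833 m, so I = I_cm + Md² gives I = 0.024767 + (1.89)(0.833)² = 1.3362 kg m^2.
Rectangular plate: I_cm = (1/12)M(a²+b²) = (1/12)(1.68)[(1.14)² + (0.219)²] = 0.18866 kg m^2; axis through the centre, so I = 0.18866 kg m^2.
Thin ring: I_cm = MR² = (0.393)(0.251)² = 0.024759 kg m^2; centre at d = 0.425 m, so I = I_cm + Md² gives I = 0.024759 + (0.393)(0.425)² = 0.095745 kg m^2.
Total I = 1.3362 + 0.18866 + 0.095745 = 1.6206 kg m^2.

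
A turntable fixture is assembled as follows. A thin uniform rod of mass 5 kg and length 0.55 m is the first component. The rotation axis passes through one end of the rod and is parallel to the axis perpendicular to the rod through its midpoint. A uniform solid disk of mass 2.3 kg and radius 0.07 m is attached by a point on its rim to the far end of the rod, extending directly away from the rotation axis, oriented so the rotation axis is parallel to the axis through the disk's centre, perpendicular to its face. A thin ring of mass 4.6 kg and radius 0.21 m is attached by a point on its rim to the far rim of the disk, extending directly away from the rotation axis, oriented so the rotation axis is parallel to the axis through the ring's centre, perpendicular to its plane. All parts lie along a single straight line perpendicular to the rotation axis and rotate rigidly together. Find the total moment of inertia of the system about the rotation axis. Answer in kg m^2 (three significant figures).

5.32

Thin rod: I_cm = (1/12)ML² = (1/12)(5)(0.55)² = 0.12604 kg m^2; centre at d = 0.275 m, so the parallel axis theorem gives I = 0.12604 + (5)(0.275)² = 0.50417 kg m^2.
Solid disk: I_cm = (1/2)MR² = (1/2)(2.3)(0.07)² = 0.005635 kg m^2; centre at d = 0.275 + 0.275 + 0.07 = 0.62 m, so the parallel axis theorem gives I = 0.005635 + (2.3)(0.62)² = 0.88976 kg m^2.
Thin ring: I_cm = MR² = (4.6)(0.21)² = 0.20286 kg m^2; centre at d = 0.275 + 0.275 + 0.07 + 0.07 + 0.21 = 0.9 m, so the parallel axis theorem gives I = 0.20286 + (4.6)(0.9)² = 3.9289 kg m^2.
Total I = 0.50417 + 0.88976 + 3.9289 = 5.3228 kg m^2.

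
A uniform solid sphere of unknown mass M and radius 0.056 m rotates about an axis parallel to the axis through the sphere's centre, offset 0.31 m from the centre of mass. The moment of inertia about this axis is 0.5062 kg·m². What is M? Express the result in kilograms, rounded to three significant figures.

I = I_cm + Md² = (2/5)MR² + Md² = M·[0.4·(0.056)² + (0.31)²] = M·0.097354.
So M = 0.5062 / 0.097354 = 5.1996 kg.

5.20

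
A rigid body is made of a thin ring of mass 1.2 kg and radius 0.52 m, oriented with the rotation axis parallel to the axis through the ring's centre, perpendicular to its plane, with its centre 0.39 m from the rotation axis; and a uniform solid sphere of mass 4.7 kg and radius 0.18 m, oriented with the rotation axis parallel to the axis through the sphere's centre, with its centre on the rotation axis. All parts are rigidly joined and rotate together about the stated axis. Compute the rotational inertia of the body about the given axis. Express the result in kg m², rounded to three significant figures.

0.568

Thin ring: I_cm = MR² = (1.2)(0.52)² = 0.32448 kg m²; centre at d = 0.39 m, so the parallel axis theorem gives I = 0.32448 + (1.2)(0.39)² = 0.507 kg m².
Solid sphere: I_cm = (2/5)MR² = (2/5)(4.7)(0.18)² = 0.060912 kg m²; axis through the centre, so I = 0.060912 kg m².
Total I = 0.507 + 0.060912 = 0.56791 kg m².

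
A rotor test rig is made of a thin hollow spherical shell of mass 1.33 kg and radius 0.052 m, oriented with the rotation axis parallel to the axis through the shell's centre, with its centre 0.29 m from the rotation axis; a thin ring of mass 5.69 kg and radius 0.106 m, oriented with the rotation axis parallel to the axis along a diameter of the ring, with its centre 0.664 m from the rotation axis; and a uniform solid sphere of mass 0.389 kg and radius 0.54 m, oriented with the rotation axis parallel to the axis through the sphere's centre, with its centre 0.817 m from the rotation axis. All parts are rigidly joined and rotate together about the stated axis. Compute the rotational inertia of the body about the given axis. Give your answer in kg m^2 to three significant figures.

Spherical shell: I_cm = (2/3)MR² = (2/3)(1.33)(0.052)² = 0.0023975 kg m^2; centre at d = 0.29 m, so the parallel axis theorem gives I = 0.0023975 + (1.33)(0.29)² = 0.11425 kg m^2.
Thin ring: I_cm = (1/2)MR² = (1/2)(5.69)(0.106)² = 0.031966 kg m^2; centre at d = 0.664 m, so the parallel axis theorem gives I = 0.031966 + (5.69)(0.664)² = 2.5407 kg m^2.
Solid sphere: I_cm = (2/5)MR² = (2/5)(0.389)(0.54)² = 0.045373 kg m^2; centre at d = 0.817 m, so the parallel axis theorem gives I = 0.045373 + (0.389)(0.817)² = 0.30503 kg m^2.
Total I = 0.11425 + 2.5407 + 0.30503 = 2.9599 kg m^2.

2.96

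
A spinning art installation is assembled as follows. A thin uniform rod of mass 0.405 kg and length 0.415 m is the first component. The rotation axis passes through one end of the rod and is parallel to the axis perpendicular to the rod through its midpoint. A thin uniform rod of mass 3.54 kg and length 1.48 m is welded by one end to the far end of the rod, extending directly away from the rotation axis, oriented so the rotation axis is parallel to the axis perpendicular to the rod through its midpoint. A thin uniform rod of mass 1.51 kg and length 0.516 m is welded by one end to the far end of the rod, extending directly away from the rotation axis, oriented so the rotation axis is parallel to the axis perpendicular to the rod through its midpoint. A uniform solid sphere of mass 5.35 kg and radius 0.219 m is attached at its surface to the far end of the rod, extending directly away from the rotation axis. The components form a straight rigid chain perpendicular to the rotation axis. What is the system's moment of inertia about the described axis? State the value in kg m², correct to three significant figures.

Thin rod: I_cm = (1/12)ML² = (1/12)(0.405)(0.415)² = 0.0058126 kg m²; centre at d = 0.2075 m, so the parallel axis theorem gives I = 0.0058126 + (0.405)(0.2075)² = 0.02325 kg m².
Thin rod: I_cm = (1/12)ML² = (1/12)(3.54)(1.48)² = 0.64617 kg m²; centre at d = 0.2075 + 0.2075 + 0.74 = 1.155 m, so the parallel axis theorem gives I = 0.64617 + (3.54)(1.155)² = 5.3686 kg m².
Thin rod: I_cm = (1/12)ML² = (1/12)(1.51)(0.516)² = 0.033504 kg m²; centre at d = 0.2075 + 0.2075 + 0.74 + 0.74 + 0.258 = 2.153 m, so the parallel axis theorem gives I = 0.033504 + (1.51)(2.153)² = 7.033 kg m².
Solid sphere: I_cm = (2/5)MR² = (2/5)(5.35)(0.219)² = 0.10264 kg m²; centre at d = 0.2075 + 0.2075 + 0.74 + 0.74 + 0.258 + 0.258 + 0.219 = 2.63 m, so the parallel axis theorem gives I = 0.10264 + (5.35)(2.63)² = 37.108 kg m².
Total I = 0.02325 + 5.3686 + 7.033 + 37.108 = 49.533 kg m².

49.5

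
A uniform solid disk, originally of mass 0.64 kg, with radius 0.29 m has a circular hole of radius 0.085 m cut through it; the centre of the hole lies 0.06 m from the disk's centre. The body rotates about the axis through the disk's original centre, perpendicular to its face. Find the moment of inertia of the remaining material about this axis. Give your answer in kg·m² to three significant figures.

0.0265

Unpierced body about its centre: I₀ = (1/2)MR² = (1/2)(0.64)(0.29)² = 0.026912 kg·m².
The removed disk has mass m = M·(r/R)² = (0.64)(0.085/0.29)² = 0.054982 kg (same uniform areal density).
Its moment of inertia about the rotation axis (parallel-axis theorem): I_hole = (1/2)mr² + md² = (1/2)(0.054982)(0.085)² + (0.054982)(0.06)² = 0.00039656 kg·m².
Treating the hole as negative mass, I = I₀ − I_hole = 0.026912 − 0.00039656 = 0.026515 kg·m².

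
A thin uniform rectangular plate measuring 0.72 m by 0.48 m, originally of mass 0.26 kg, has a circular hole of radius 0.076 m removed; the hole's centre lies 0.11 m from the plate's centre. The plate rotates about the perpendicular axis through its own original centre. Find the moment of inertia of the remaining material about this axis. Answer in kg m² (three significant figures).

0.0160

Unpierced body about its centre: I₀ = (1/12)M(a²+b²) = (1/12)(0.26)[(0.72)² + (0.48)²] = 0.016224 kg m².
The removed disk has mass m = M·πr²/(ab) = (0.26)·π(0.076)²/(0.72·0.48) = 0.013651 kg (same uniform areal density).
Its moment of inertia about the rotation axis (parallel-axis theorem): I_hole = (1/2)mr² + md² = (1/2)(0.013651)(0.076)² + (0.013651)(0.11)² = 0.00020461 kg m².
Treating the hole as negative mass, I = I₀ − I_hole = 0.016224 − 0.00020461 = 0.016019 kg m².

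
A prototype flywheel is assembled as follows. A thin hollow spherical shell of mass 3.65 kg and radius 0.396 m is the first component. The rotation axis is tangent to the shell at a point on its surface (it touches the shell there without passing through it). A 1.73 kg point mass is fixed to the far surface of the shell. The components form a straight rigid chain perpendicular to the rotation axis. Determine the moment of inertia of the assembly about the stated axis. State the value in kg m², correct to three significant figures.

2.04

Spherical shell: I_cm = (2/3)MR² = (2/3)(3.65)(0.396)² = 0.38159 kg m²; centre at d = 0.396 m, so I = I_cm + Md² gives I = 0.38159 + (3.65)(0.396)² = 0.95396 kg m².
Point mass: I_cm = 0; centre at d = 0.396 + 0.396 = 0.792 m, so I = I_cm + Md² gives I = 0 + (1.73)(0.792)² = 1.0852 kg m².
Total I = 0.95396 + 1.0852 = 2.0391 kg m².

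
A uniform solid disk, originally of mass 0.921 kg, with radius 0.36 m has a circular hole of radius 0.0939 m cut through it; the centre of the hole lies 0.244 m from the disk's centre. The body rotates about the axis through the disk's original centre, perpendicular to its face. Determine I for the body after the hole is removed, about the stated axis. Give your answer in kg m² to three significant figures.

0.0557

Unpierced body about its centre: I₀ = (1/2)MR² = (1/2)(0.921)(0.36)² = 0.059681 kg m².
The removed disk has mass m = M·(r/R)² = (0.921)(0.0939/0.36)² = 0.062659 kg (same uniform areal density).
Its moment of inertia about the rotation axis (parallel-axis theorem): I_hole = (1/2)mr² + md² = (1/2)(0.062659)(0.0939)² + (0.062659)(0.244)² = 0.0040067 kg m².
Treating the hole as negative mass, I = I₀ − I_hole = 0.059681 − 0.0040067 = 0.055674 kg m².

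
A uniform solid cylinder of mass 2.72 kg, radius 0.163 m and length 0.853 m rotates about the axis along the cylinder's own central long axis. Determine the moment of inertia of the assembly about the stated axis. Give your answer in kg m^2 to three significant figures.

0.0361

I_cm = (1/2)MR² = (1/2)(2.72)(0.163)² = 0.036134 kg m^2; axis through the centre, so I = 0.036134 kg m^2.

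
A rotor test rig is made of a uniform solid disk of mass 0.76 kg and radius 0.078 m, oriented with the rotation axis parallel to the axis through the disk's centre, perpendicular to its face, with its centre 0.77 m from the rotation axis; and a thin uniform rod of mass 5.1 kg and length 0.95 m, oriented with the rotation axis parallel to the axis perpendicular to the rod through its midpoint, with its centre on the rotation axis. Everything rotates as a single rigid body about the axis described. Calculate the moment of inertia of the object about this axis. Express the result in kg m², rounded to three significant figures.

0.836

Solid disk: I_cm = (1/2)MR² = (1/2)(0.76)(0.078)² = 0.0023119 kg m²; centre at d = 0.77 m, so I = I_cm + Md² gives I = 0.0023119 + (0.76)(0.77)² = 0.45292 kg m².
Thin rod: I_cm = (1/12)ML² = (1/12)(5.1)(0.95)² = 0.38356 kg m²; axis through the centre, so I = 0.38356 kg m².
Total I = 0.45292 + 0.38356 = 0.83648 kg m².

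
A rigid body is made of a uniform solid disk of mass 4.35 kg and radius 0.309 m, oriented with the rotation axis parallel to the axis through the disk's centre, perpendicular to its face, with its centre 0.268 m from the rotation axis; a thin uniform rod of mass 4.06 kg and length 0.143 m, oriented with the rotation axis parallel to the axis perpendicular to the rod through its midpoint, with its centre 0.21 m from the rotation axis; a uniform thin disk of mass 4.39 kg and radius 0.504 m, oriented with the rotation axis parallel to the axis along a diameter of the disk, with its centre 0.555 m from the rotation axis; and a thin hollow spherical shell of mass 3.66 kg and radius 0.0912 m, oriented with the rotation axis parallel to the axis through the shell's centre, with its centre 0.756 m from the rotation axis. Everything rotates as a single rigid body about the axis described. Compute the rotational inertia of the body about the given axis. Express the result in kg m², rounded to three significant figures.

4.45

Solid disk: I_cm = (1/2)MR² = (1/2)(4.35)(0.309)² = 0.20767 kg m²; centre at d = 0.268 m, so I = I_cm + Md² gives I = 0.20767 + (4.35)(0.268)² = 0.52011 kg m².
Thin rod: I_cm = (1/12)ML² = (1/12)(4.06)(0.143)² = 0.0069186 kg m²; centre at d = 0.21 m, so I = I_cm + Md² gives I = 0.0069186 + (4.06)(0.21)² = 0.18596 kg m².
Thin disk: I_cm = (1/4)MR² = (1/4)(4.39)(0.504)² = 0.27878 kg m²; centre at d = 0.555 m, so I = I_cm + Md² gives I = 0.27878 + (4.39)(0.555)² = 1.631 kg m².
Spherical shell: I_cm = (2/3)MR² = (2/3)(3.66)(0.0912)² = 0.020295 kg m²; centre at d = 0.756 m, so I = I_cm + Md² gives I = 0.020295 + (3.66)(0.756)² = 2.1121 kg m².
Total I = 0.52011 + 0.18596 + 1.631 + 2.1121 = 4.4492 kg m².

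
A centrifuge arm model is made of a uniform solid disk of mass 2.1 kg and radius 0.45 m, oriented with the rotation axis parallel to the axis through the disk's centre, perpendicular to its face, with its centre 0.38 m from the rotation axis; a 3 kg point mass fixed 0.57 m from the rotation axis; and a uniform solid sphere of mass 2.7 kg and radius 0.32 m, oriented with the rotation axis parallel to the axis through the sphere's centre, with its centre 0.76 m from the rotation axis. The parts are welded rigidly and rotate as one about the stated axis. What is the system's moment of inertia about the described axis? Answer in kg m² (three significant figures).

Solid disk: I_cm = (1/2)MR² = (1/2)(2.1)(0.45)² = 0.21263 kg m²; centre at d = 0.38 m, so the parallel axis theorem gives I = 0.21263 + (2.1)(0.38)² = 0.51587 kg m².
Point mass: I_cm = 0; centre at d = 0.57 m, so the parallel axis theorem gives I = 0 + (3)(0.57)² = 0.9747 kg m².
Solid sphere: I_cm = (2/5)MR² = (2/5)(2.7)(0.32)² = 0.11059 kg m²; centre at d = 0.76 m, so the parallel axis theorem gives I = 0.11059 + (2.7)(0.76)² = 1.6701 kg m².
Total I = 0.51587 + 0.9747 + 1.6701 = 3.1607 kg m².

3.16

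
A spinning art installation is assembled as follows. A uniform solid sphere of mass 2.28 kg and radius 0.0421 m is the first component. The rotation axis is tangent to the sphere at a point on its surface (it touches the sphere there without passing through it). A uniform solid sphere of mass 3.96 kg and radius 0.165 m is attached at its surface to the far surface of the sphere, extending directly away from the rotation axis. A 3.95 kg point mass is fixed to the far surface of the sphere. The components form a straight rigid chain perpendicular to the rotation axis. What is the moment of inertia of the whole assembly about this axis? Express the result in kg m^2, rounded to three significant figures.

Solid sphere: I_cm = (2/5)MR² = (2/5)(2.28)(0.0421)² = 0.0016164 kg m^2; centre at d = 0.0421 m, so I = I_cm + Md² gives I = 0.0016164 + (2.28)(0.0421)² = 0.0056575 kg m^2.
Solid sphere: I_cm = (2/5)MR² = (2/5)(3.96)(0.165)² = 0.043124 kg m^2; centre at d = 0.0421 + 0.0421 + 0.165 = 0.2492 m, so I = I_cm + Md² gives I = 0.043124 + (3.96)(0.2492)² = 0.28904 kg m^2.
Point mass: I_cm = 0; centre at d = 0.0421 + 0.0421 + 0.165 + 0.165 = 0.4142 m, so I = I_cm + Md² gives I = 0 + (3.95)(0.4142)² = 0.67767 kg m^2.
Total I = 0.0056575 + 0.28904 + 0.67767 = 0.97237 kg m^2.

0.972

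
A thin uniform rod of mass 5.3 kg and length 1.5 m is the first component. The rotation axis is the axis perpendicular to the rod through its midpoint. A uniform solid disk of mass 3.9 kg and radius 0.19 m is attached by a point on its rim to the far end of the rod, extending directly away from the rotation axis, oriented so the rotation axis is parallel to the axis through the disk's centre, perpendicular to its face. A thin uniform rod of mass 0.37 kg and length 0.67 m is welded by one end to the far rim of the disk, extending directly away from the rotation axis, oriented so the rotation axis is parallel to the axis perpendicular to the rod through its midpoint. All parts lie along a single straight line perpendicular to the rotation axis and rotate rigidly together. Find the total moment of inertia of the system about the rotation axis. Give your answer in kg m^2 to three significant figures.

5.32

Thin rod: I_cm = (1/12)ML² = (1/12)(5.3)(1.5)² = 0.99375 kg m^2; axis through the centre, so I = 0.99375 kg m^2.
Solid disk: I_cm = (1/2)MR² = (1/2)(3.9)(0.19)² = 0.070395 kg m^2; centre at d = 0.75 + 0.19 = 0.94 m, so I = I_cm + Md² gives I = 0.070395 + (3.9)(0.94)² = 3.5164 kg m^2.
Thin rod: I_cm = (1/12)ML² = (1/12)(0.37)(0.67)² = 0.013841 kg m^2; centre at d = 0.75 + 0.19 + 0.19 + 0.335 = 1.465 m, so I = I_cm + Md² gives I = 0.013841 + (0.37)(1.465)² = 0.80794 kg m^2.
Total I = 0.99375 + 3.5164 + 0.80794 = 5.3181 kg m^2.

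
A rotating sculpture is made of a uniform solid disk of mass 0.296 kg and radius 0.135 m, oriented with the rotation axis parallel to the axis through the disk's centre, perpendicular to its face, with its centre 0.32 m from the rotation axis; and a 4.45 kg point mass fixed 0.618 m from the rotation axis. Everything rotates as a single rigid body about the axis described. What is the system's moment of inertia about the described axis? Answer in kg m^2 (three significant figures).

1.73

Solid disk: I_cm = (1/2)MR² = (1/2)(0.296)(0.135)² = 0.0026973 kg m^2; centre at d = 0.32 m, so I = I_cm + Md² gives I = 0.0026973 + (0.296)(0.32)² = 0.033008 kg m^2.
Point mass: I_cm = 0; centre at d = 0.618 m, so I = I_cm + Md² gives I = 0 + (4.45)(0.618)² = 1.6996 kg m^2.
Total I = 0.033008 + 1.6996 = 1.7326 kg m^2.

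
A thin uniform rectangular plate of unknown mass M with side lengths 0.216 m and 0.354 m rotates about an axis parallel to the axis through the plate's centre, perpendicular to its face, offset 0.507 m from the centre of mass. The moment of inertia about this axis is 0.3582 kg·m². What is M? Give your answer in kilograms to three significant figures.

I = I_cm + Md² = (1/12)M(a²+b²) + Md² = M·[0.0833333·[(0.216)² + (0.354)²] + (0.507)²] = M·0.27138.
So M = 0.3582 / 0.27138 = 1.3199 kg.

1.32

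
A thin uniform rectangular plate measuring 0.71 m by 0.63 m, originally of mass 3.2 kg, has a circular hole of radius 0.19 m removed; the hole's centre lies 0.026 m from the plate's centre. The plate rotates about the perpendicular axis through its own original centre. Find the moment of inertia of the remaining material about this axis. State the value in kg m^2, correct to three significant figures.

Unpierced body about its centre: I₀ = (1/12)M(a²+b²) = (1/12)(3.2)[(0.71)² + (0.63)²] = 0.24027 kg m^2.
The removed disk has mass m = M·πr²/(ab) = (3.2)·π(0.19)²/(0.71·0.63) = 0.81135 kg (same uniform areal density).
Its moment of inertia about the rotation axis (parallel-axis theorem): I_hole = (1/2)mr² + md² = (1/2)(0.81135)(0.19)² + (0.81135)(0.026)² = 0.015193 kg m^2.
Treating the hole as negative mass, I = I₀ − I_hole = 0.24027 − 0.015193 = 0.22507 kg m^2.

0.225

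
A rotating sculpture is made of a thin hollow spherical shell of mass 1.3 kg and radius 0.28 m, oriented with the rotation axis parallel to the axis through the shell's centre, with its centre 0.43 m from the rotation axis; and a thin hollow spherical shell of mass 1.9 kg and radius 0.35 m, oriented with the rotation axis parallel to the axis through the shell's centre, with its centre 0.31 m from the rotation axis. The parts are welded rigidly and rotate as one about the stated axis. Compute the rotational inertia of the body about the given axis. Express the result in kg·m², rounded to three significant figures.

Spherical shell: I_cm = (2/3)MR² = (2/3)(1.3)(0.28)² = 0.067947 kg·m²; centre at d = 0.43 m, so the parallel axis theorem gives I = 0.067947 + (1.3)(0.43)² = 0.30832 kg·m².
Spherical shell: I_cm = (2/3)MR² = (2/3)(1.9)(0.35)² = 0.15517 kg·m²; centre at d = 0.31 m, so the parallel axis theorem gives I = 0.15517 + (1.9)(0.31)² = 0.33776 kg·m².
Total I = 0.30832 + 0.33776 = 0.64607 kg·m².

0.646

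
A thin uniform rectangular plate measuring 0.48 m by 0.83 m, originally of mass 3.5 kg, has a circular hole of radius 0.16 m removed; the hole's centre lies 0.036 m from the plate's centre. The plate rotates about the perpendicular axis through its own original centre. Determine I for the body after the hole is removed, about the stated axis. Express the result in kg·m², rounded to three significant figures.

Unpierced body about its centre: I₀ = (1/12)M(a²+b²) = (1/12)(3.5)[(0.48)² + (0.83)²] = 0.26813 kg·m².
The removed disk has mass m = M·πr²/(ab) = (3.5)·π(0.16)²/(0.48·0.83) = 0.70654 kg (same uniform areal density).
Its moment of inertia about the rotation axis (parallel-axis theorem): I_hole = (1/2)mr² + md² = (1/2)(0.70654)(0.16)² + (0.70654)(0.036)² = 0.0099594 kg·m².
Treating the hole as negative mass, I = I₀ − I_hole = 0.26813 − 0.0099594 = 0.25817 kg·m².

0.258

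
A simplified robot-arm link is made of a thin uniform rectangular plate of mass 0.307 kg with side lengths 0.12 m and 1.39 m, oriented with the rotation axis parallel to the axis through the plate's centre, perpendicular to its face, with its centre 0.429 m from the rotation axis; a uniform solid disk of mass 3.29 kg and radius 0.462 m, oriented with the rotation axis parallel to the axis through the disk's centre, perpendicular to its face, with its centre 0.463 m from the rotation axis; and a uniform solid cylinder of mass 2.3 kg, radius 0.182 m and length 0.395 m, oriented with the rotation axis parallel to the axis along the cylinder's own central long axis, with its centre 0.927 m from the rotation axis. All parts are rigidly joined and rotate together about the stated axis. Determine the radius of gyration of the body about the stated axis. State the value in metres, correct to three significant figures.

0.734

Rectangular plate: I_cm = (1/12)M(a²+b²) = (1/12)(0.307)[(0.12)² + (1.39)²] = 0.049798 kg·m²; centre at d = 0.429 m, so I = I_cm + Md² gives I = 0.049798 + (0.307)(0.429)² = 0.1063 kg·m².
Solid disk: I_cm = (1/2)MR² = (1/2)(3.29)(0.462)² = 0.35112 kg·m²; centre at d = 0.463 m, so I = I_cm + Md² gives I = 0.35112 + (3.29)(0.463)² = 1.0564 kg·m².
Solid cylinder: I_cm = (1/2)MR² = (1/2)(2.3)(0.182)² = 0.038093 kg·m²; centre at d = 0.927 m, so I = I_cm + Md² gives I = 0.038093 + (2.3)(0.927)² = 2.0145 kg·m².
Total I = 3.1772 kg·m²; total mass M = 5.897 kg.
k = √(I/M) = √(3.1772/5.897) = 0.73402 m.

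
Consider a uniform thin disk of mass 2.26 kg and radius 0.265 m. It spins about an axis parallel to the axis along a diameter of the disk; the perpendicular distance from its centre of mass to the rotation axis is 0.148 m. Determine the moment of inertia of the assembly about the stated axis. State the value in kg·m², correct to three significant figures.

I_cm = (1/4)MR² = (1/4)(2.26)(0.265)² = 0.039677 kg·m²; centre at d = 0.148 m, so the parallel axis theorem gives I = 0.039677 + (2.26)(0.148)² = 0.08918 kg·m².

0.0892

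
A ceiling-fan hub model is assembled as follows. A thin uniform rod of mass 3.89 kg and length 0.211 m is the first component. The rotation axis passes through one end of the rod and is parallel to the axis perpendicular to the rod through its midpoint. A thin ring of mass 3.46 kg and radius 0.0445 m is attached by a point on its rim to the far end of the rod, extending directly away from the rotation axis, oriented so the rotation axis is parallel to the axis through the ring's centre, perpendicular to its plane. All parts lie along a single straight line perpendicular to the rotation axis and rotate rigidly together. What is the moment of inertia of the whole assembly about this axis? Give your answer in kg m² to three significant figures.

0.290

Thin rod: I_cm = (1/12)ML² = (1/12)(3.89)(0.211)² = 0.014432 kg m²; centre at d = 0.1055 m, so I = I_cm + Md² gives I = 0.014432 + (3.89)(0.1055)² = 0.057729 kg m².
Thin ring: I_cm = MR² = (3.46)(0.0445)² = 0.0068517 kg m²; centre at d = 0.1055 + 0.1055 + 0.0445 = 0.2555 m, so I = I_cm + Md² gives I = 0.0068517 + (3.46)(0.2555)² = 0.23272 kg m².
Total I = 0.057729 + 0.23272 = 0.29045 kg m².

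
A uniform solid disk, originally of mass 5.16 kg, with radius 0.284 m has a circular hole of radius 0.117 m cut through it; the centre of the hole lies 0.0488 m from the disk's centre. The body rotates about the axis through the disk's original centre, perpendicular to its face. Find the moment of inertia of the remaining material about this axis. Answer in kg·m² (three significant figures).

Unpierced body about its centre: I₀ = (1/2)MR² = (1/2)(5.16)(0.284)² = 0.20809 kg·m².
The removed disk has mass m = M·(r/R)² = (5.16)(0.117/0.284)² = 0.87576 kg (same uniform areal density).
Its moment of inertia about the rotation axis (parallel-axis theorem): I_hole = (1/2)mr² + md² = (1/2)(0.87576)(0.117)² + (0.87576)(0.0488)² = 0.0080797 kg·m².
Treating the hole as negative mass, I = I₀ − I_hole = 0.20809 − 0.0080797 = 0.20001 kg·m².

0.200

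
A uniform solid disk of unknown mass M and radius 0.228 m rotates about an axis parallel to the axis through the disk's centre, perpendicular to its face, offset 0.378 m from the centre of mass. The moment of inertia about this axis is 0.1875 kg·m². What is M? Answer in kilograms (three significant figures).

I = I_cm + Md² = (1/2)MR² + Md² = M·[0.5·(0.228)² + (0.378)²] = M·0.16888.
So M = 0.1875 / 0.16888 = 1.1103 kg.

1.11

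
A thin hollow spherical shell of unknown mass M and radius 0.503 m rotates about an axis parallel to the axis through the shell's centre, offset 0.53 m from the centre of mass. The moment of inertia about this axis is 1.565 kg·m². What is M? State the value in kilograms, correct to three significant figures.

I = I_cm + Md² = (2/3)MR² + Md² = M·[0.666667·(0.503)² + (0.53)²] = M·0.44957.
So M = 1.565 / 0.44957 = 3.4811 kg.

3.48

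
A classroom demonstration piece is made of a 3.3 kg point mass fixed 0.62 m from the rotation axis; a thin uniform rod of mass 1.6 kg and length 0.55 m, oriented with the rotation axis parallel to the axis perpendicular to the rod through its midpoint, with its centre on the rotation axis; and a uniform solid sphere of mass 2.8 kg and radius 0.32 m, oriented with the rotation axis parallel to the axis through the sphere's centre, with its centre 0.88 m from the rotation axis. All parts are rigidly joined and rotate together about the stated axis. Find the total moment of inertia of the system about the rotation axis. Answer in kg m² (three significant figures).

Point mass: I_cm = 0; centre at d = 0.62 m, so the parallel axis theorem gives I = 0 + (3.3)(0.62)² = 1.2685 kg m².
Thin rod: I_cm = (1/12)ML² = (1/12)(1.6)(0.55)² = 0.040333 kg m²; axis through the centre, so I = 0.040333 kg m².
Solid sphere: I_cm = (2/5)MR² = (2/5)(2.8)(0.32)² = 0.11469 kg m²; centre at d = 0.88 m, so the parallel axis theorem gives I = 0.11469 + (2.8)(0.88)² = 2.283 kg m².
Total I = 1.2685 + 0.040333 + 2.283 = 3.5919 kg m².

3.59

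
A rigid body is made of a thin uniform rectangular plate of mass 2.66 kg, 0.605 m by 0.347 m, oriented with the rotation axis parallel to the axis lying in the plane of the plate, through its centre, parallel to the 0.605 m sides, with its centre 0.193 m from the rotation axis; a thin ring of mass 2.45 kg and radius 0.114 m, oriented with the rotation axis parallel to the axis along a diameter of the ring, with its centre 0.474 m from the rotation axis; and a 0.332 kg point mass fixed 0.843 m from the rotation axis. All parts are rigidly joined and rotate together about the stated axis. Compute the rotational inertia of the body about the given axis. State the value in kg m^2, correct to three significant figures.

0.928

Rectangular plate: I_cm = (1/12)Mb² = (1/12)(2.66)(0.347)² = 0.026691 kg m^2; centre at d = 0.193 m, so I = I_cm + Md² gives I = 0.026691 + (2.66)(0.193)² = 0.12577 kg m^2.
Thin ring: I_cm = (1/2)MR² = (1/2)(2.45)(0.114)² = 0.01592 kg m^2; centre at d = 0.474 m, so I = I_cm + Md² gives I = 0.01592 + (2.45)(0.474)² = 0.56638 kg m^2.
Point mass: I_cm = 0; centre at d = 0.843 m, so I = I_cm + Md² gives I = 0 + (0.332)(0.843)² = 0.23594 kg m^2.
Total I = 0.12577 + 0.56638 + 0.23594 = 0.92808 kg m^2.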